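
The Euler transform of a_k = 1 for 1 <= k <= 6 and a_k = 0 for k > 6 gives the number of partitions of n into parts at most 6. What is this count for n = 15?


Partitions of 15 into parts at most 6:
Using generating function (1-x)^(-1)(1-x^2)^(-1)...(1-x^6)^(-1),
the coefficient of x^15 = 110

110


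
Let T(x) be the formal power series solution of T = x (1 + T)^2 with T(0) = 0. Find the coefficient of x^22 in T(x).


Apply the Lagrange inversion formula: if T = x * phi(T) with phi(t) = (1 + t)^2, then [x^n] T = (1/n) [t^(n-1)] phi(t)^n = (1/n) [t^(n-1)] (1 + t)^(2n) = (1/n) C(2n, n-1).
Using the identity C(2n, n-1) = C(2n, n) * n / (n+1), the unscaled factor equals C(2n, n) / (n+1) = C_n, the n-th Catalan number.
For n = 22: C_22 = C(44, 22) / 23 = 2104098963720/23 = 91482563640 = 91482563640.

91482563640


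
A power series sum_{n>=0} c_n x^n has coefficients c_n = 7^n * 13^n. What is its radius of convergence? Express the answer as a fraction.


By the root test (Cauchy-Hadamard), the radius is R = 1 / limsup_n |c_n|^(1/n).
Here |c_n|^(1/n) = (7^n * 13^n)^(1/n) = 7 * 13 = 91 for all n.
So R = 1/91 = 1/91.

1/91


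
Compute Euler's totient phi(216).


phi(n) counts integers in [1, n] coprime to n. Using the multiplicative formula phi(n) = n * prod_{p | n} (1 - 1/p):
216 = 2^3 * 3^3, so
phi(216) = 216 * (1 - 1/2) * (1 - 1/3) = 72.

72


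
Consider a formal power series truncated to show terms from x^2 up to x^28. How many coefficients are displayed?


From x^2 to x^28 inclusive, the count is 28 - 2 + 1 = 27.

27


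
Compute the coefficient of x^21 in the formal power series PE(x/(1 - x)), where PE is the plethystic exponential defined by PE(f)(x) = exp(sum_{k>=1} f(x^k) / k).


For f(x) = x/(1 - x) we have
sum_{k>=1} f(x^k) / k = sum_{k>=1} (1/k) * x^k / (1 - x^k) = sum_{k, m >= 1} x^(k m) / k,
which after exponentiating simplifies to
PE(x/(1 - x)) = prod_{k>=1} 1 / (1 - x^k).
This is the generating function for the partition function p(n), so the coefficient of x^21 is p(21).
Computing p(21) by dynamic programming over parts 1, 2, ..., 21: p(21) = 792.

792


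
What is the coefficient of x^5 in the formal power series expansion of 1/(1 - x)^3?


The expansion 1/(1 - x)^r = sum_{k>=0} C(k + r - 1, r - 1) x^k follows from the multiset / negative-binomial theorem (or from repeated differentiation of the geometric series).
For r = 3 and k = 5:
C(7, 2) = 5040 / (2 * 120) = 21.

21


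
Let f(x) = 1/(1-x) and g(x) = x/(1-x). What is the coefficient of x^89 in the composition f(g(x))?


First simplify the composition: f(g(x)) = 1/(1 - x/(1-x)) = (1-x)/((1-x) - x) = (1-x)/(1-2x).
Now extract the coefficient. Write (1-x)/(1-2x) = 1/(1-2x) - x/(1-2x).
The coefficient of x^n in 1/(1-2x) is 2^n, and in x/(1-2x) is 2^(n-1) (for n >= 1).
So the coefficient of x^89 is 2^89 - 2^88 = 618970019642690137449562112 - 309485009821345068724781056 = 309485009821345068724781056.

309485009821345068724781056


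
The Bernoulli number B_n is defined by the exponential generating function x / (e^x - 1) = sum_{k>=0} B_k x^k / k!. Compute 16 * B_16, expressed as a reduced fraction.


Bernoulli numbers can also be computed recursively via B_0 = 1 and sum_{j=0}^{m} C(m+1, j) B_j = 0 for m >= 1. Odd-index Bernoulli numbers vanish for k >= 3.
Computing B_16 = -3617/510, so 16 * B_16 = 16 * -3617/510 = -28936/255.

-28936/255


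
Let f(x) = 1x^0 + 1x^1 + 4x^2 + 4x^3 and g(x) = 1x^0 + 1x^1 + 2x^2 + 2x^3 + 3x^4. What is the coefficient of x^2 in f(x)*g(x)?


Cauchy product at x^2:
1*2 + 1*1 + 4*1
= 7

7


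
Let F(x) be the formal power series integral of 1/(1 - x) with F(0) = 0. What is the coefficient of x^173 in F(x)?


1/(1 - x) = sum_{k>=0} x^k. Integrating termwise and using F(0) = 0 gives
F(x) = sum_{k>=0} x^(k+1) / (k+1) = sum_{m>=1} x^m / m = -ln(1 - x).
So the coefficient of x^173 is 1/173 = 1/173.

1/173


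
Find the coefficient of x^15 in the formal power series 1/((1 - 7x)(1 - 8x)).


By partial fractions or Cauchy convolution:
The coefficient equals sum_{k=0}^{15} 7^k * 8^(15-k).
= 248242046141055

248242046141055


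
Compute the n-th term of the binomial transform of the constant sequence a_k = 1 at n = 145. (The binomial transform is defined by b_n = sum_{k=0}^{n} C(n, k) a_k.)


With a_k = 1 for all k, b_n = sum_{k=0}^{n} C(n, k) = 2^n by the binomial theorem.
For n = 145: 2^145 = 44601490397061246283071436545296723011960832.

44601490397061246283071436545296723011960832


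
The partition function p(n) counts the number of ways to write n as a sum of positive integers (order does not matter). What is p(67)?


Using the generating function prod_{k>=1} 1/(1-x^k), we compute p(67).
By dynamic programming over parts 1 through 67:
p(67) = 2679689

2679689


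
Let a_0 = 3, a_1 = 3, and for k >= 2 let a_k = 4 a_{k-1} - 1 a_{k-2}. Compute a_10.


Iterating the recurrence forward:
a_0 = 3
a_1 = 3
a_2 = 4*3 - 1*3 = 9
a_3 = 4*9 - 1*3 = 33
a_4 = 4*33 - 1*9 = 123
a_5 = 4*123 - 1*33 = 459
a_6 = 4*459 - 1*123 = 1713
a_7 = 4*1713 - 1*459 = 6393
a_8 = 4*6393 - 1*1713 = 23859
a_9 = 4*23859 - 1*6393 = 89043
a_10 = 4*89043 - 1*23859 = 332313
So a_10 = 332313.

332313


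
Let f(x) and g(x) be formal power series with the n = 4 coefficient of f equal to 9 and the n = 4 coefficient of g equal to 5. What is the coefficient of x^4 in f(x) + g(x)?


Addition of formal power series is termwise.
The coefficient of x^4 in f + g = 9 + 5
= 14

14


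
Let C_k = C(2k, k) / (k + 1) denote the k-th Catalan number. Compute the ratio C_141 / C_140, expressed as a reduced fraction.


Using C_k = (2k)! / (k! (k+1)!), the ratio C_{k+1}/C_k simplifies to
C_{k+1}/C_k = [(2k+2)! / ((k+1)! (k+2)!)] * [k! (k+1)! / (2k)!]
 = (2k+2)(2k+1) / ((k+1)(k+2)) = 2(2k+1) / (k+2).
For k = 140: 2(2*140 + 1) / (140 + 2) = 562/142 = 281/71.

281/71


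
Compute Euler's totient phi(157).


phi(n) counts integers in [1, n] coprime to n. Using the multiplicative formula phi(n) = n * prod_{p | n} (1 - 1/p):
157 = 157, so
phi(157) = 157 * (1 - 1/157) = 156.

156


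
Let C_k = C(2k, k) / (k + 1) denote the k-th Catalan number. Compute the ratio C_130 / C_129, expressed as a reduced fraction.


Using C_k = (2k)! / (k! (k+1)!), the ratio C_{k+1}/C_k simplifies to
C_{k+1}/C_k = [(2k+2)! / ((k+1)! (k+2)!)] * [k! (k+1)! / (2k)!]
 = (2k+2)(2k+1) / ((k+1)(k+2)) = 2(2k+1) / (k+2).
For k = 129: 2(2*129 + 1) / (129 + 2) = 518/131 = 518/131.

518/131


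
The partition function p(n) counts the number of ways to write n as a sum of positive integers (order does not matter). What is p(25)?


Using the generating function prod_{k>=1} 1/(1-x^k), we compute p(25).
By dynamic programming over parts 1 through 25:
p(25) = 1958

1958


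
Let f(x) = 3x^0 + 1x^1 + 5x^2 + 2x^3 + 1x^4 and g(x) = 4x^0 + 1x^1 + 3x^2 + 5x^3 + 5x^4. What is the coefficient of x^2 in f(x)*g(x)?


Cauchy product at x^2:
3*3 + 1*1 + 5*4
= 30

30


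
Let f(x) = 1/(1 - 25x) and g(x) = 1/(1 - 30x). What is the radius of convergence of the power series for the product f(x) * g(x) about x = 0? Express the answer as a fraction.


The radius of 1/(1 - 25x) is 1/25 (nearest singularity at x = 1/25), and the radius of 1/(1 - 30x) is 1/30.
The product f(x)*g(x) = 1/((1 - 25x)(1 - 30x)) has singularities at both 1/25 and 1/30, so its radius of convergence is the distance to the nearest one:
min(1/25, 1/30) = 1/30.

1/30


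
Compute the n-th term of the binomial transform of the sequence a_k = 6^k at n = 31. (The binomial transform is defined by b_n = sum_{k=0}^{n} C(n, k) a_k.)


With a_k = 6^k, b_n = sum_{k=0}^{n} C(n, k) 6^k = (1 + 6)^n by the binomial theorem.
For n = 31: (1 + 6)^31 = 7^31 = 157775382034845806615042743.

157775382034845806615042743


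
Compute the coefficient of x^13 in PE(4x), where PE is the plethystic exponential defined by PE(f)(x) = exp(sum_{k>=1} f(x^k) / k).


With f(x) = 4x, the exponent is sum_{k>=1} 4 x^k / k = 4 * (-ln(1 - x)). Exponentiating:
PE(4x) = exp(-4 ln(1 - x)) = 1/(1 - x)^4.
By the negative binomial expansion, [x^n] 1/(1 - x)^4 = C(n + 3, 3).
For n = 13: C(16, 3) = 560.

560


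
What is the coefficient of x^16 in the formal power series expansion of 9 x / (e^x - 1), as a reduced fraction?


The exponential generating function for Bernoulli numbers is
x / (e^x - 1) = sum_{k>=0} B_k x^k / k!.
So the coefficient of x^16 in 9 x / (e^x - 1) is 9 B_16 / 16!.
Computing: B_16 = -3617/510, 16! = 20922789888000, giving
9 * -3617/510 / 20922789888000 = -3617/1185624760320000.

-3617/1185624760320000


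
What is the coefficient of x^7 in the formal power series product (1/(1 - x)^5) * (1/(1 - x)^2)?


Combine the factors: (1/(1 - x)^5) * (1/(1 - x)^2) = 1/(1 - x)^7.
Then use 1/(1 - x)^r = sum_{k>=0} C(k + r - 1, r - 1) x^k with r = 7 and k = 7:
C(13, 6) = 1716.

1716


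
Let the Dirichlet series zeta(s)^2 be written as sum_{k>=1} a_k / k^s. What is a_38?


The Dirichlet convolution of the constant function 1 with itself gives (1 * 1)(k) = sum_{d | k} 1 = d(k), the number of positive divisors of k.
Since zeta(s) = sum_{k>=1} 1/k^s, we have zeta(s)^2 = sum_{k>=1} d(k)/k^s, so a_k = d(k).
For k = 38: the divisors are 1, 2, 19, 38.
Count = 4.

4


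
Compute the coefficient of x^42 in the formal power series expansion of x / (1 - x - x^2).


Let f(x) = sum_{k>=0} a_k x^k. Multiplying f(x) * (1 - x - x^2) = x and matching coefficients gives a_0 = 0, a_1 = 1, and a_k = a_{k-1} + a_{k-2} for k >= 2. These are the Fibonacci numbers F_k.
Iterating from F_0 = 0, F_1 = 1:
F_0=0, F_1=1, F_2=1, F_3=2, F_4=3, F_5=5, F_6=8, F_7=13, F_8=21, F_9=34, ...
F_42 = 267914296.

267914296


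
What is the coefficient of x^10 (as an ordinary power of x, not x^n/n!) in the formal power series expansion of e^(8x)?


The exponential series is e^y = sum_{k>=0} y^k / k!. Substituting y = 8x gives
e^(8x) = sum_{k>=0} 8^k x^k / k!.
So the coefficient of x^n is a^n/n! with a = 8, n = 10:
8^10 / 10! = 1073741824/3628800 = 4194304/14175

4194304/14175


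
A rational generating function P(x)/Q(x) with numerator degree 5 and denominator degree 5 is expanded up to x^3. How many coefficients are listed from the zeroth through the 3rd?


Expanding up to x^3 gives the coefficients for x^0, x^1, ..., x^3.
That is 3 + 1 = 4 coefficients in total.

4


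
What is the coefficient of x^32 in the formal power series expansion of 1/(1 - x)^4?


The negative binomial / multiset identity is
1/(1 - x)^r = sum_{k>=0} C(k + r - 1, r - 1) x^k.
Here r = 4 and k = 32, so the coefficient is
C(32 + 3, 3) = C(35, 3)
= 6545

6545


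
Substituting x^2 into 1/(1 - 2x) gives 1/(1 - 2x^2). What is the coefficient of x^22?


The coefficient of x^(2m) in 1/(1 - 2x^2) is 2^m.
With n = 22 = 2*11, the coefficient is 2^11 = 2048.

2048


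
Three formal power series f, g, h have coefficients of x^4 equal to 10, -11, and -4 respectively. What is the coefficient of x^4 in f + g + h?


Series addition is componentwise:
10 + -11 + -4
= -5

-5


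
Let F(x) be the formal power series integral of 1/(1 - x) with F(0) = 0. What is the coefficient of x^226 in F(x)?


1/(1 - x) = sum_{k>=0} x^k. Integrating termwise and using F(0) = 0 gives
F(x) = sum_{k>=0} x^(k+1) / (k+1) = sum_{m>=1} x^m / m = -ln(1 - x).
So the coefficient of x^226 is 1/226 = 1/226.

1/226


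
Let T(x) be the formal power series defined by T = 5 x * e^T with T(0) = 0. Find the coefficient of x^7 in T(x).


Apply the Lagrange inversion formula: if T = 5 x * phi(T) with phi(t) = e^t, then
[x^n] T = 5^n * (1/n) [t^(n-1)] phi(t)^n = 5^n * (1/n) [t^(n-1)] e^(n t) = 5^n * (1/n) * n^(n-1) / (n-1)! = 5^n * n^(n-1) / n!.
When c = 1 this is the Cayley count of rooted labeled trees on n vertices, divided by n!.
For n = 7: 5^7 * 7^6 / 7! = 78125 * 117649/5040 = 262609375/144.

262609375/144


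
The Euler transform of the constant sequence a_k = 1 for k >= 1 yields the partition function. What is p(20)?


The Euler transform converts the sequence a_k = 1 into the number of integer partitions.
Using the recurrence or dynamic programming:
p(20) = 627

627


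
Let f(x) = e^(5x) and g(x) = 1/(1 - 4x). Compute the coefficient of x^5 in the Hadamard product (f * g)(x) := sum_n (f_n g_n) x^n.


Expanding: f_k = 5^k/k! (from e^(5x)) and g_k = 4^k (from 1/(1 - 4x)). So the Hadamard coefficient (f * g)_k = 5^k 4^k / k! = (20)^k / k!.
For k = 5: 20^5/5! = 3200000/120 = 80000/3.

80000/3


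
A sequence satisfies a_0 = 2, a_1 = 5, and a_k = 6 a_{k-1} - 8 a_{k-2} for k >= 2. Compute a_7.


The characteristic equation is t^2 - 6 t + 8 = 0, with roots r_1 = 4 and r_2 = 2 (so c_1 = r_1 + r_2, c_2 = -r_1 r_2 as required).
One can use the closed form a_n = A r_1^n + B r_2^n, but direct iteration is more reliable:
a_0 = 2, a_1 = 5, a_2 = 14, a_3 = 44, a_4 = 152, a_5 = 560, a_6 = 2144, a_7 = 8384.
So a_7 = 8384.

8384


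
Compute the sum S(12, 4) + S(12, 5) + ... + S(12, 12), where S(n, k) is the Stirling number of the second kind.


By definition, S(n, k) counts partitions of an n-set into exactly k nonempty blocks.
Computing row n = 12 for k = 4..12:
S(12, k): 611501, 1379400, 1323652, 627396, 159027, 22275, 1705, 66, 1
Sum = 4125023.

4125023


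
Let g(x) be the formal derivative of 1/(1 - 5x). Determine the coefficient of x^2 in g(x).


Differentiate termwise: d/dx sum_{k>=0} 5^k x^k = sum_{k>=1} k 5^k x^(k-1) = sum_{j>=0} (j+1) 5^(j+1) x^j.
Equivalently, d/dx [1/(1 - 5x)] = 5/(1 - 5x)^2.
For j = 2: 3 * 5^3 = 3 * 125 = 375.

375


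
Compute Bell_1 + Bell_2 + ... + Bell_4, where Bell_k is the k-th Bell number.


Recall Bell_k counts set partitions of a k-set (with Bell_0 = 1 by convention).
Bell_1 through Bell_4: 1, 2, 5, 15
Sum = 1 + 2 + 5 + 15 = 23.

23


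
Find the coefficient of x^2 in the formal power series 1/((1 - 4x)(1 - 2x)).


By partial fractions or Cauchy convolution:
The coefficient equals sum_{k=0}^{2} 4^k * 2^(2-k).
= 28

28


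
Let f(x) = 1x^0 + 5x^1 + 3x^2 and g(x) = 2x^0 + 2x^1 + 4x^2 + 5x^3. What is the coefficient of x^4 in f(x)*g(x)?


Cauchy product at x^4:
5*5 + 3*4
= 37

37


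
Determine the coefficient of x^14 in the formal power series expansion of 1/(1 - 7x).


The geometric series identity gives 1/(1 - c x) = sum_{k>=0} c^k x^k, so the coefficient of x^k is c^k.
Here c = 7 and k = 14.
Computing: 7^14 = 678223072849

678223072849


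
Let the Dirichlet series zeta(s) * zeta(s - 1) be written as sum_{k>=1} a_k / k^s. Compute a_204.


Convolution gives a_k = sum_{d | k} d * 1 = sum_{d | k} d = sigma(k), the sum of positive divisors of k.
For k = 204, the divisors are 1, 2, 3, 4, 6, 12, 17, 34, 51, 68, 102, 204, so
sigma(204) = 1 + 2 + 3 + 4 + 6 + 12 + 17 + 34 + 51 + 68 + 102 + 204 = 504.

504


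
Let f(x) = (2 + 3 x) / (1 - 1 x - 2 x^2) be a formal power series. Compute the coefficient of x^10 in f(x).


Write f(x) = sum_{k>=0} a_k x^k. Multiplying both sides by 1 - 1 x - 2 x^2 gives
(1 - 1 x - 2 x^2) sum_{k>=0} a_k x^k = 2 + 3 x.
Matching coefficients:
 x^0: a_0 = 2
 x^1: a_1 - 1 a_0 = 3  =>  a_1 = 1*2 + 3 = 5
 x^k (k >= 2): a_k = 1 a_{k-1} + 2 a_{k-2}.
Iterating: a_2 = 9, a_3 = 19, a_4 = 37, a_5 = 75, a_6 = 149, a_7 = 299, a_8 = 597, a_9 = 1195, a_10 = 2389.
So the coefficient of x^10 is 2389.

2389


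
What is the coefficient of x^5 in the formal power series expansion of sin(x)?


The Maclaurin series is sin(t) = sum_{k>=0} (-1)^k t^(2k+1) / (2k+1)!, so substituting t = x, only odd powers of x are nonzero, with coefficient of x^(2k+1) equal to (-1)^k / (2k+1)!.
Write 5 = 2*2 + 1, giving the coefficient (-1)^2 / 5! = 1/120 = 1/120.

1/120


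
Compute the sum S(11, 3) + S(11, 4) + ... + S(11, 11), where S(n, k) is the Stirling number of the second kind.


By definition, S(n, k) counts partitions of an n-set into exactly k nonempty blocks.
Computing row n = 11 for k = 3..11:
S(11, k): 28501, 145750, 246730, 179487, 63987, 11880, 1155, 55, 1
Sum = 677546.

677546


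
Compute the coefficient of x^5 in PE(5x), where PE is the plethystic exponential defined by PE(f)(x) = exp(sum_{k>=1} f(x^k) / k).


With f(x) = 5x, the exponent is sum_{k>=1} 5 x^k / k = 5 * (-ln(1 - x)). Exponentiating:
PE(5x) = exp(-5 ln(1 - x)) = 1/(1 - x)^5.
By the negative binomial expansion, [x^n] 1/(1 - x)^5 = C(n + 4, 4).
For n = 5: C(9, 4) = 126.

126


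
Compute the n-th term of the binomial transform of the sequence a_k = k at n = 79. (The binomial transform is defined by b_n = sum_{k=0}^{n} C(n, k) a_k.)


With a_k = k, b_n = sum_{k=0}^{n} C(n, k) k. Using k * C(n, k) = n * C(n-1, k-1) gives b_n = n * sum_{k>=1} C(n-1, k-1) = n * 2^(n-1).
For n = 79: 79 * 2^78 = 79 * 302231454903657293676544 = 23876284937388926200446976.

23876284937388926200446976


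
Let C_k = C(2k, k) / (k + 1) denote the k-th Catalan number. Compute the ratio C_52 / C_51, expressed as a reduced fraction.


Using C_k = (2k)! / (k! (k+1)!), the ratio C_{k+1}/C_k simplifies to
C_{k+1}/C_k = [(2k+2)! / ((k+1)! (k+2)!)] * [k! (k+1)! / (2k)!]
 = (2k+2)(2k+1) / ((k+1)(k+2)) = 2(2k+1) / (k+2).
For k = 51: 2(2*51 + 1) / (51 + 2) = 206/53 = 206/53.

206/53


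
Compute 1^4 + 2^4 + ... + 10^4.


This power sum has a closed form given by Faulhaber's formula
sum_{k=1}^{m} k^p = (1 / (p + 1)) * sum_{j=0}^{p} C(p + 1, j) B_j m^(p + 1 - j),
but for small m direct computation is fastest:
1 + 16 + 81 + 256 + 625 + 1296 + 2401 + 4096 + 6561 + 10000 = 25333.

25333


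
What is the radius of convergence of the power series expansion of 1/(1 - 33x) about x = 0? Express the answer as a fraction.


Expanding 1/(1 - 33x) = sum_{k>=0} 33^k x^k, the series converges when |33x| < 1, i.e., |x| < 1/33.
So the radius of convergence is 1/33 = 1/33.

1/33


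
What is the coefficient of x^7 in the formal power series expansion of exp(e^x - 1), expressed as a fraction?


exp(e^x - 1) is the exponential generating function for the Bell numbers Bell_k: exp(e^x - 1) = sum_{k>=0} Bell_k x^k / k!.
So the coefficient of x^7 in exp(e^x - 1) is Bell_7 / 7!.
Computing: Bell_7 = 877 and 7! = 5040, giving
877/5040 = 877/5040.

877/5040


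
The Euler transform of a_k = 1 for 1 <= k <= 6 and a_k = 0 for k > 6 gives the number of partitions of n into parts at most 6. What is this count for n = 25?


Partitions of 25 into parts at most 6:
Using generating function (1-x)^(-1)(1-x^2)^(-1)...(1-x^6)^(-1),
the coefficient of x^25 = 612

612


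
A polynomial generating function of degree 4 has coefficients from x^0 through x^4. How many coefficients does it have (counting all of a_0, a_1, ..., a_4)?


A polynomial of degree 4 takes the form a_0 + a_1 x + ... + a_4 x^4.
The number of coefficients is 4 + 1 = 5.

5


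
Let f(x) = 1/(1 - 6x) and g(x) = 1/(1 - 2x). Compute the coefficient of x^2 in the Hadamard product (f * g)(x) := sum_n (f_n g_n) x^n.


f has coefficients f_k = 6^k and g has coefficients g_k = 2^k, so the Hadamard product has coefficient (f*g)_k = 6^k * 2^k = 12^k.
For k = 2: 12^2 = 144.

144


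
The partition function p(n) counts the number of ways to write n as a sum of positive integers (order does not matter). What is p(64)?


Using the generating function prod_{k>=1} 1/(1-x^k), we compute p(64).
By dynamic programming over parts 1 through 64:
p(64) = 1741630

1741630


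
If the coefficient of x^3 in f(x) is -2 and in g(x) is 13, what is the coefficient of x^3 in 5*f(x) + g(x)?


Scalar multiplication scales coefficients: 5 * -2 = -10.
Then add the g coefficient: -10 + 13
= 3

3


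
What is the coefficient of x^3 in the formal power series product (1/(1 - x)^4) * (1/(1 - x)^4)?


Combine the factors: (1/(1 - x)^4) * (1/(1 - x)^4) = 1/(1 - x)^8.
Then use 1/(1 - x)^r = sum_{k>=0} C(k + r - 1, r - 1) x^k with r = 8 and k = 3:
C(10, 7) = 120.

120


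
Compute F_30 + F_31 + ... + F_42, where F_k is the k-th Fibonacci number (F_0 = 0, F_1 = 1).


Use the identity sum_{k=0}^{N} F_k = F_{N+2} - 1 (which follows from F_{k+2} - F_{k+1} = F_k). Then
sum_{k=30}^{42} F_k = (F_{44} - 1) - (F_{31} - 1) = F_{44} - F_{31}.
Computing: F_{44} = 701408733, F_{31} = 1346269, so
Sum = 701408733 - 1346269 = 700062464.

700062464


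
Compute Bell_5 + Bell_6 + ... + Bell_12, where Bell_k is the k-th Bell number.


Recall Bell_k counts set partitions of a k-set (with Bell_0 = 1 by convention).
Bell_5 through Bell_12: 52, 203, 877, 4140, 21147, 115975, 678570, 4213597
Sum = 52 + 203 + 877 + 4140 + 21147 + 115975 + 678570 + 4213597 = 5034561.

5034561


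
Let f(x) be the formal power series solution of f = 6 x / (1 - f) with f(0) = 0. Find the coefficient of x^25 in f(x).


Apply Lagrange inversion: f = 6 x * phi(f) with phi(t) = 1/(1 - t), so
[x^n] f = 6^n * (1/n) [t^(n-1)] phi(t)^n = 6^n * (1/n) [t^(n-1)] (1 - t)^(-n) = 6^n * (1/n) C(2n - 2, n - 1) = 6^n * C_{n-1}.
For n = 25: C_24 = C(48, 24) / 25 = 32247603683100/25 = 1289904147324.
With the 6^25 = 28430288029929701376 factor, the coefficient is 28430288029929701376 * 1289904147324 = 36672346439422195245071229517824.

36672346439422195245071229517824


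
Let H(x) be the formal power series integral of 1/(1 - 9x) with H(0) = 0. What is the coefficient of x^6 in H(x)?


1/(1 - 9x) = sum_{k>=0} 9^k x^k. Integrating termwise with H(0) = 0:
H(x) = sum_{k>=0} 9^k x^(k+1) / (k+1) = sum_{m>=1} 9^(m-1) x^m / m.
For m = 6: 9^5/6 = 59049/6 = 19683/2.

19683/2


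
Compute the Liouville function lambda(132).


The Liouville function is lambda(k) = (-1)^Omega(k), where Omega(k) counts the prime factors of k with multiplicity.
Factoring: 132 = 2 * 2 * 3 * 11, so Omega(132) = 4.
lambda(132) = (-1)^4 = 1.

1


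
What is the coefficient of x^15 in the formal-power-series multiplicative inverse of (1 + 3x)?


The inverse is 1/(1 + 3x). Apply the geometric identity 1/(1 - y) = sum_{k>=0} y^k with y = -3x:
1/(1 + 3x) = sum_{k>=0} (-3)^k x^k.
So the coefficient of x^15 is (-3)^15 = -14348907.

-14348907


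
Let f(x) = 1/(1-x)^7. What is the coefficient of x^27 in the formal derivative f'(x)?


Differentiate: d/dx [ 1/(1-x)^r ] = r / (1-x)^(r+1).
Here r = 7, so f'(x) = 7 / (1-x)^8.
The expansion of 1/(1-x)^(r+1) has coefficient of x^n equal to C(n+r, r).
So the coefficient of x^27 in f'(x) is
7 * C(34, 7) = 7 * 5379616 = 37657312

37657312


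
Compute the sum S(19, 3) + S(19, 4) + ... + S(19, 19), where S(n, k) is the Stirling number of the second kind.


By definition, S(n, k) counts partitions of an n-set into exactly k nonempty blocks.
Computing row n = 19 for k = 3..19:
S(19, k): 193448101, 11259666950, 147589284710, 693081601779, 1492924634839, 1709751003480, 1144614626805, 477297033785, 129413217791, 23466951300, 2892439160, 243577530, 13916778, 527136, 12597, 171, 1
Sum = 5832741942913.

5832741942913


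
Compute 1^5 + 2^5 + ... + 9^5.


This power sum has a closed form given by Faulhaber's formula
sum_{k=1}^{m} k^p = (1 / (p + 1)) * sum_{j=0}^{p} C(p + 1, j) B_j m^(p + 1 - j),
but for small m direct computation is fastest:
1 + 32 + 243 + 1024 + 3125 + 7776 + 16807 + 32768 + 59049 = 120825.

120825


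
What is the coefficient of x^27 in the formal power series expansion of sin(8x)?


The Maclaurin series is sin(t) = sum_{k>=0} (-1)^k t^(2k+1) / (2k+1)!, so substituting t = 8x, only odd powers of x are nonzero, with coefficient of x^(2k+1) equal to (-1)^k 8^(2k+1) / (2k+1)!.
Write 27 = 2*13 + 1, giving the coefficient (-1)^13 * 8^27 / 27! = -2417851639229258349412352/10888869450418352160768000000 = -288230376151711744/1298054391195577640625.

-288230376151711744/1298054391195577640625


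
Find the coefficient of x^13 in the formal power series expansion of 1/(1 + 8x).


Write 1/(1 + c x) = 1/(1 - (-c) x) and apply the geometric-series identity
1/(1 - y) = sum_{k>=0} y^k to get 1/(1 + c x) = sum_{k>=0} (-c)^k x^k.
So the coefficient of x^k is (-c)^k = (-1)^k * c^k.
Here c = 8 and k = 13:
(-8)^13 = -1 * 549755813888 = -549755813888

-549755813888


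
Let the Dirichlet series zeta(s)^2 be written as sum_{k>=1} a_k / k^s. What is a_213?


The Dirichlet convolution of the constant function 1 with itself gives (1 * 1)(k) = sum_{d | k} 1 = d(k), the number of positive divisors of k.
Since zeta(s) = sum_{k>=1} 1/k^s, we have zeta(s)^2 = sum_{k>=1} d(k)/k^s, so a_k = d(k).
For k = 213: the divisors are 1, 3, 71, 213.
Count = 4.

4


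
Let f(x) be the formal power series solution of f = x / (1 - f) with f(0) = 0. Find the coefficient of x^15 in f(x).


Apply Lagrange inversion: f = x * phi(f) with phi(t) = 1/(1 - t), so
[x^n] f = (1/n) [t^(n-1)] phi(t)^n = (1/n) [t^(n-1)] (1 - t)^(-n) = (1/n) C(2n - 2, n - 1) = C_{n-1}.
For n = 15: C_14 = C(28, 14) / 15 = 40116600/15 = 2674440 = 2674440.

2674440


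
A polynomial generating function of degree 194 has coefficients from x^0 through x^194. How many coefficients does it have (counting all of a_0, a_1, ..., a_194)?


A polynomial of degree 194 takes the form a_0 + a_1 x + ... + a_194 x^194.
The number of coefficients is 194 + 1 = 195.

195


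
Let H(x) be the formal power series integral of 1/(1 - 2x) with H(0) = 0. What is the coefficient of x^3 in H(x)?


1/(1 - 2x) = sum_{k>=0} 2^k x^k. Integrating termwise with H(0) = 0:
H(x) = sum_{k>=0} 2^k x^(k+1) / (k+1) = sum_{m>=1} 2^(m-1) x^m / m.
For m = 3: 2^2/3 = 4/3 = 4/3.

4/3


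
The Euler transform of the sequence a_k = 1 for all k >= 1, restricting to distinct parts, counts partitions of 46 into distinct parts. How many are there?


Partitions of 46 into distinct parts can be computed via generating function.
Product (1+x)(1+x^2)(1+x^3)...
The coefficient of x^46 = 2304

2304


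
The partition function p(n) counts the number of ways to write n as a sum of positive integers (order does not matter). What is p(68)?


Using the generating function prod_{k>=1} 1/(1-x^k), we compute p(68).
By dynamic programming over parts 1 through 68:
p(68) = 3087735

3087735


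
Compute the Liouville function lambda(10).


The Liouville function is lambda(k) = (-1)^Omega(k), where Omega(k) counts the prime factors of k with multiplicity.
Factoring: 10 = 2 * 5, so Omega(10) = 2.
lambda(10) = (-1)^2 = 1.

1


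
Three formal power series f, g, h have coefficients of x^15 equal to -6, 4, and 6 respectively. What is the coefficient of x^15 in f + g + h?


Series addition is componentwise:
-6 + 4 + 6
= 4

4


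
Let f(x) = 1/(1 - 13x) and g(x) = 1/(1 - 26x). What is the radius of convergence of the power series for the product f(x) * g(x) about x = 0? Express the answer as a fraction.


The radius of 1/(1 - 13x) is 1/13 (nearest singularity at x = 1/13), and the radius of 1/(1 - 26x) is 1/26.
The product f(x)*g(x) = 1/((1 - 13x)(1 - 26x)) has singularities at both 1/13 and 1/26, so its radius of convergence is the distance to the nearest one:
min(1/13, 1/26) = 1/26.

1/26


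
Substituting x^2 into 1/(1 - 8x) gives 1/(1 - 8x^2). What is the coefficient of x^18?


The coefficient of x^(2m) in 1/(1 - 8x^2) is 8^m.
With n = 18 = 2*9, the coefficient is 8^9 = 134217728.

134217728


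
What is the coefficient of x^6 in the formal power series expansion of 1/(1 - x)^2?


The expansion 1/(1 - x)^r = sum_{k>=0} C(k + r - 1, r - 1) x^k follows from the multiset / negative-binomial theorem (or from repeated differentiation of the geometric series).
For r = 2 and k = 6:
C(7, 1) = 5040 / (1 * 720) = 7.

7


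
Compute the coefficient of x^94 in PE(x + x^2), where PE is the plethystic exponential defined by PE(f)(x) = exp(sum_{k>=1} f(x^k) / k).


With f(x) = x + x^2, the exponent is sum_{k>=1} (x^k + x^(2k)) / k = -ln(1 - x) - ln(1 - x^2). Exponentiating:
PE(x + x^2) = 1 / ((1 - x)(1 - x^2)).
This is the generating function for partitions of n into parts of size 1 or 2. The number of 2's can be any j in 0..47, and the rest are 1's, so
[x^94] = floor(94/2) + 1 = 48.

48


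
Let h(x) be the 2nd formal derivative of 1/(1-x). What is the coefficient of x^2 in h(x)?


Differentiating 2 times: d^2/dx^2 [1/(1-x)] = 2!/(1-x)^3.
The expansion 1/(1-x)^3 = sum_{k>=0} C(k+2, 2) x^k, so the coefficient of x^n in 2!/(1-x)^3 is 2! * C(n+2, 2).
For n = 2: 2 * C(4, 2) = 2 * 6 = 12

12


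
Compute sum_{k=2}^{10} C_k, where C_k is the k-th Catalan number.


C_2 through C_10: 2, 5, 14, 42, 132, 429, 1430, 4862, 16796
Sum = 2 + 5 + 14 + 42 + 132 + 429 + 1430 + 4862 + 16796
= 23712

23712


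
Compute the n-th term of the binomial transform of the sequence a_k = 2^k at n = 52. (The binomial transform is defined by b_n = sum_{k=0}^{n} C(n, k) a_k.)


With a_k = 2^k, b_n = sum_{k=0}^{n} C(n, k) 2^k = (1 + 2)^n by the binomial theorem.
For n = 52: (1 + 2)^52 = 3^52 = 6461081889226673298932241.

6461081889226673298932241


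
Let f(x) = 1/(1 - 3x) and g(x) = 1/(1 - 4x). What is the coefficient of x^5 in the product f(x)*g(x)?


The coefficient of x^n in f*g is the Cauchy product: sum_{k=0}^{n} a^k * b^(n-k).
With a=3, b=4, n=5:
sum_{k=0}^{5} 3^k * 4^(5-k)
= 3367

3367


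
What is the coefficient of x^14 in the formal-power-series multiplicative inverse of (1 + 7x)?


The inverse is 1/(1 + 7x). Apply the geometric identity 1/(1 - y) = sum_{k>=0} y^k with y = -7x:
1/(1 + 7x) = sum_{k>=0} (-7)^k x^k.
So the coefficient of x^14 is (-7)^14 = 678223072849.

678223072849


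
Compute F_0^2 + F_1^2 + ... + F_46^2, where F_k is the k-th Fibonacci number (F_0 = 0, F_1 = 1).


There is a standard identity sum_{k=0}^{N} F_k^2 = F_N * F_{N+1} (proved inductively from the telescoping relation F_k^2 = F_k F_{k+1} - F_{k-1} F_k). Then
sum_{k=0}^{46} F_k^2 = F_46 F_47 - F_0 F_0.
Computing: F_46 = 1836311903, F_47 = 2971215073.
Sum = 1836311903 * 2971215073 = 5456077604922913919.

5456077604922913919


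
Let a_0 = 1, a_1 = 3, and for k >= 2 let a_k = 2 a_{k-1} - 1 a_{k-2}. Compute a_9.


Iterating the recurrence forward:
a_0 = 1
a_1 = 3
a_2 = 2*3 - 1*1 = 5
a_3 = 2*5 - 1*3 = 7
a_4 = 2*7 - 1*5 = 9
a_5 = 2*9 - 1*7 = 11
a_6 = 2*11 - 1*9 = 13
a_7 = 2*13 - 1*11 = 15
a_8 = 2*15 - 1*13 = 17
a_9 = 2*17 - 1*15 = 19
So a_9 = 19.

19


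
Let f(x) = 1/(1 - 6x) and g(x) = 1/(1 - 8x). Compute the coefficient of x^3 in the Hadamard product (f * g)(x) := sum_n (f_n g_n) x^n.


f has coefficients f_k = 6^k and g has coefficients g_k = 8^k, so the Hadamard product has coefficient (f*g)_k = 6^k * 8^k = 48^k.
For k = 3: 48^3 = 110592.

110592


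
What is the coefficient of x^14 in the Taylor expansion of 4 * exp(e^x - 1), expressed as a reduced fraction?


exp(e^x - 1) = sum_{k>=0} Bell_k x^k / k!, where Bell_k is the k-th Bell number.
So the coefficient of x^14 is 4 * Bell_14 / 14!.
Computing: Bell_14 = 190899322 and 14! = 87178291200, giving
4 * 190899322/87178291200 = 95449661/10897286400.

95449661/10897286400


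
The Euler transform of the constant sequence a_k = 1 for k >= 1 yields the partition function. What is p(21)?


The Euler transform converts the sequence a_k = 1 into the number of integer partitions.
Using the recurrence or dynamic programming:
p(21) = 792

792


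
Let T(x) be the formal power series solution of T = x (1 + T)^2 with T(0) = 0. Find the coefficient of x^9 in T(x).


Apply the Lagrange inversion formula: if T = x * phi(T) with phi(t) = (1 + t)^2, then [x^n] T = (1/n) [t^(n-1)] phi(t)^n = (1/n) [t^(n-1)] (1 + t)^(2n) = (1/n) C(2n, n-1).
Using the identity C(2n, n-1) = C(2n, n) * n / (n+1), the unscaled factor equals C(2n, n) / (n+1) = C_n, the n-th Catalan number.
For n = 9: C_9 = C(18, 9) / 10 = 48620/10 = 4862 = 4862.

4862


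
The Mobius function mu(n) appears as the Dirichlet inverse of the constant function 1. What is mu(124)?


124 has a squared prime factor, so mu(124) = 0.
Factorization reveals a repeated prime.

0


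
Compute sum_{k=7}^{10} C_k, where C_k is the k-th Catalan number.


C_7 through C_10: 429, 1430, 4862, 16796
Sum = 429 + 1430 + 4862 + 16796
= 23517

23517


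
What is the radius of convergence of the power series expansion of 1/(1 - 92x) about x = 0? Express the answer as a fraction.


Expanding 1/(1 - 92x) = sum_{k>=0} 92^k x^k, the series converges when |92x| < 1, i.e., |x| < 1/92.
So the radius of convergence is 1/92 = 1/92.

1/92


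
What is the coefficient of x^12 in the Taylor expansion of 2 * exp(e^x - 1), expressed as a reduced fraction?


exp(e^x - 1) = sum_{k>=0} Bell_k x^k / k!, where Bell_k is the k-th Bell number.
So the coefficient of x^12 is 2 * Bell_12 / 12!.
Computing: Bell_12 = 4213597 and 12! = 479001600, giving
2 * 4213597/479001600 = 4213597/239500800.

4213597/239500800


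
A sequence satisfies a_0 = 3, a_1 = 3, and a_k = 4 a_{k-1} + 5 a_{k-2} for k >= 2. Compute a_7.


The characteristic equation is t^2 - 4 t - 5 = 0, with roots r_1 = 5 and r_2 = -1 (so c_1 = r_1 + r_2, c_2 = -r_1 r_2 as required).
One can use the closed form a_n = A r_1^n + B r_2^n, but direct iteration is more reliable:
a_0 = 3, a_1 = 3, a_2 = 27, a_3 = 123, a_4 = 627, a_5 = 3123, a_6 = 15627, a_7 = 78123.
So a_7 = 78123.

78123


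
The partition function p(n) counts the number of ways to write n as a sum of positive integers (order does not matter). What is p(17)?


Using the generating function prod_{k>=1} 1/(1-x^k), we compute p(17).
By dynamic programming over parts 1 through 17:
p(17) = 297

297


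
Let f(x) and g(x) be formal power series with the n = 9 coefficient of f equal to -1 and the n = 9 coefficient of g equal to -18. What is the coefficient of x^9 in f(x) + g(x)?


Addition of formal power series is termwise.
The coefficient of x^9 in f + g = -1 + -18
= -19

-19


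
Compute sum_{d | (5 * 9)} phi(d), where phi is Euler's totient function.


First, 5 * 9 = 45. One classical identity is sum_{d | n} phi(d) = n (each k in [1, n] has a unique gcd with n, and among the k's with gcd(k, n) = n/d there are phi(d) of them). So the sum equals 45. We also verify directly:
Divisors of 45: 1, 3, 5, 9, 15, 45.
phi values: 1, 2, 4, 6, 8, 24.
Sum = 45.

45


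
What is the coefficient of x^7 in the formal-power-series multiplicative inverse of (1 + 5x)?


The inverse is 1/(1 + 5x). Apply the geometric identity 1/(1 - y) = sum_{k>=0} y^k with y = -5x:
1/(1 + 5x) = sum_{k>=0} (-5)^k x^k.
So the coefficient of x^7 is (-5)^7 = -78125.

-78125


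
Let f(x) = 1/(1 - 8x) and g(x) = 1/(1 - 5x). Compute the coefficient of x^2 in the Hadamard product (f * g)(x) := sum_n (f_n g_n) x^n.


f has coefficients f_k = 8^k and g has coefficients g_k = 5^k, so the Hadamard product has coefficient (f*g)_k = 8^k * 5^k = 40^k.
For k = 2: 40^2 = 1600.

1600


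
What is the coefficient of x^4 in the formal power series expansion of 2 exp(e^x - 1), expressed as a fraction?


exp(e^x - 1) is the exponential generating function for the Bell numbers Bell_k: exp(e^x - 1) = sum_{k>=0} Bell_k x^k / k!.
So the coefficient of x^4 in 2 exp(e^x - 1) is 2 Bell_4 / 4!.
Computing: Bell_4 = 15 and 4! = 24, giving
2 * 15/24 = 5/4.

5/4


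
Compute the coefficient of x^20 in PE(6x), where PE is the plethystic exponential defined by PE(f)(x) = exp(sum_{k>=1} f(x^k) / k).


With f(x) = 6x, the exponent is sum_{k>=1} 6 x^k / k = 6 * (-ln(1 - x)). Exponentiating:
PE(6x) = exp(-6 ln(1 - x)) = 1/(1 - x)^6.
By the negative binomial expansion, [x^n] 1/(1 - x)^6 = C(n + 5, 5).
For n = 20: C(25, 5) = 53130.

53130


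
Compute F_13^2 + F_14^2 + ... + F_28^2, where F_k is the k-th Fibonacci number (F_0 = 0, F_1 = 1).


There is a standard identity sum_{k=0}^{N} F_k^2 = F_N * F_{N+1} (proved inductively from the telescoping relation F_k^2 = F_k F_{k+1} - F_{k-1} F_k). Then
sum_{k=13}^{28} F_k^2 = F_28 F_29 - F_12 F_13.
Computing: F_28 = 317811, F_29 = 514229, F_12 = 144, F_13 = 233.
Sum = 317811 * 514229 - 144 * 233 = 163427599167.

163427599167


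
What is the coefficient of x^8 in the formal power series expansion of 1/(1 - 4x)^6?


The general identity 1/(1 - c x)^r = sum_{k>=0} c^k C(k + r - 1, r - 1) x^k follows by substituting y = c x into 1/(1 - y)^r = sum_{k>=0} C(k + r - 1, r - 1) y^k.
For c = 4, r = 6, k = 8:
4^8 * C(13, 5) = 65536 * 1287 = 84344832.

84344832


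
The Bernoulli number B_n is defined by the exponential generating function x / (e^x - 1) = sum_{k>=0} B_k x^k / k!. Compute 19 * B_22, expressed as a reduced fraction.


Bernoulli numbers can also be computed recursively via B_0 = 1 and sum_{j=0}^{m} C(m+1, j) B_j = 0 for m >= 1. Odd-index Bernoulli numbers vanish for k >= 3.
Computing B_22 = 854513/138, so 19 * B_22 = 19 * 854513/138 = 16235747/138.

16235747/138


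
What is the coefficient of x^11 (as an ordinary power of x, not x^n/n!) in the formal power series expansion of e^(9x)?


The exponential series is e^y = sum_{k>=0} y^k / k!. Substituting y = 9x gives
e^(9x) = sum_{k>=0} 9^k x^k / k!.
So the coefficient of x^n is a^n/n! with a = 9, n = 11:
9^11 / 11! = 31381059609/39916800 = 387420489/492800

387420489/492800


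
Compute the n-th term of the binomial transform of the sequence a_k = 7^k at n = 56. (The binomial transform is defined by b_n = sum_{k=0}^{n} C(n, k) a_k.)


With a_k = 7^k, b_n = sum_{k=0}^{n} C(n, k) 7^k = (1 + 7)^n by the binomial theorem.
For n = 56: (1 + 7)^56 = 8^56 = 374144419156711147060143317175368453031918731001856.

374144419156711147060143317175368453031918731001856


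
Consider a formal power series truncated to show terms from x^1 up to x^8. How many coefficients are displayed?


From x^1 to x^8 inclusive, the count is 8 - 1 + 1 = 8.

8


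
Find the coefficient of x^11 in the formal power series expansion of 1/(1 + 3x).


Write 1/(1 + c x) = 1/(1 - (-c) x) and apply the geometric-series identity
1/(1 - y) = sum_{k>=0} y^k to get 1/(1 + c x) = sum_{k>=0} (-c)^k x^k.
So the coefficient of x^k is (-c)^k = (-1)^k * c^k.
Here c = 3 and k = 11:
(-3)^11 = -1 * 177147 = -177147

-177147


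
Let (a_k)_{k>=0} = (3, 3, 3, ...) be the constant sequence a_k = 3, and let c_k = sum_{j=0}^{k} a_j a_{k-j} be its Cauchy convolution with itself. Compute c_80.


Since a_j = 3 for all j >= 0, the convolution sum becomes
c_k = sum_{j=0}^{k} 3 * 3 = 9 * (k + 1).
Equivalently, the generating function of (a_k) is 3/(1 - x) and its square is 9/(1 - x)^2 = sum_{k>=0} 9(k + 1) x^k.
For k = 80: 9 * 81 = 729.

729


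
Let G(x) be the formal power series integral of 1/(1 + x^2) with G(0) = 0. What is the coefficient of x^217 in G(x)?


1/(1 + x^2) = sum_{j>=0} (-1)^j x^(2j). Integrating termwise with G(0) = 0:
G(x) = sum_{j>=0} (-1)^j x^(2j+1) / (2j+1) = arctan(x).
Only odd powers are nonzero. For x^217 write 217 = 2*108 + 1, giving
(-1)^108 / 217 = 1/217 = 1/217.

1/217


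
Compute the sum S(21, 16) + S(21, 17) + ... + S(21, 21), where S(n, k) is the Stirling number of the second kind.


By definition, S(n, k) counts partitions of an n-set into exactly k nonempty blocks.
Computing row n = 21 for k = 16..21:
S(21, k): 809944464, 34952799, 1023435, 19285, 210, 1
Sum = 845940194.

845940194


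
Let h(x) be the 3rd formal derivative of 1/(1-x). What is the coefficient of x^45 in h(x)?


Differentiating 3 times: d^3/dx^3 [1/(1-x)] = 3!/(1-x)^4.
The expansion 1/(1-x)^4 = sum_{k>=0} C(k+3, 3) x^k, so the coefficient of x^n in 3!/(1-x)^4 is 3! * C(n+3, 3).
For n = 45: 6 * C(48, 3) = 6 * 17296 = 103776

103776


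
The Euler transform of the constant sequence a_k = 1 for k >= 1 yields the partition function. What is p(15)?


The Euler transform converts the sequence a_k = 1 into the number of integer partitions.
Using the recurrence or dynamic programming:
p(15) = 176

176


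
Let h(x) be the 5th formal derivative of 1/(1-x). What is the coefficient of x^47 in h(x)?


Differentiating 5 times: d^5/dx^5 [1/(1-x)] = 5!/(1-x)^6.
The expansion 1/(1-x)^6 = sum_{k>=0} C(k+5, 5) x^k, so the coefficient of x^n in 5!/(1-x)^6 is 5! * C(n+5, 5).
For n = 47: 120 * C(52, 5) = 120 * 2598960 = 311875200

311875200


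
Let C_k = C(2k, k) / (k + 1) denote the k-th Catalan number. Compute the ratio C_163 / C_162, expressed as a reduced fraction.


Using C_k = (2k)! / (k! (k+1)!), the ratio C_{k+1}/C_k simplifies to
C_{k+1}/C_k = [(2k+2)! / ((k+1)! (k+2)!)] * [k! (k+1)! / (2k)!]
 = (2k+2)(2k+1) / ((k+1)(k+2)) = 2(2k+1) / (k+2).
For k = 162: 2(2*162 + 1) / (162 + 2) = 650/164 = 325/82.

325/82
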